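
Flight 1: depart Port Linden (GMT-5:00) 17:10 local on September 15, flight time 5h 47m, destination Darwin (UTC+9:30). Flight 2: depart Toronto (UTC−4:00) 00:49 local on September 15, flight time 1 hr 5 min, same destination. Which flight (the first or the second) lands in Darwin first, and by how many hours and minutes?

Flight 1 in UTC: 17:10 + 5:00 = 22:10 on Sep 15.
+5 hours and 47 minutes → arrive 03:57 UTC on Sep 16.
Flight 2 in UTC: 00:49 + 4:00 = 04:49 on Sep 15.
+1 hour and 5 minutes → arrive 05:54 UTC on Sep 15.
Flight 2 lands earlier by 22 hours 3 minutes.

the second, by 22 hours 3 minutes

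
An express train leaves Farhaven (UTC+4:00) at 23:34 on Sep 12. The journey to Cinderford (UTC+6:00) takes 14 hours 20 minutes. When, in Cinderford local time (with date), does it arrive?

Convert departure to UTC: 23:34 − 4:00 = 19:34 UTC on Sep 12.
Add 14 hours and 20 minutes travel time → 09:54 UTC (Sep 13).
Cinderford is UTC+6:00, so local arrival = 09:54 + 6:00 = 15:54 on Sep 13.

15:54 on September 13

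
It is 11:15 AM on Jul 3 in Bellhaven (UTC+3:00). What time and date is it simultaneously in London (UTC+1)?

London is 2:00 behind Bellhaven.
Shift by the zone difference: 11:15 AM − 2:00 = 9:15 AM on Jul 3 in London.

9:15 AM on Jul 3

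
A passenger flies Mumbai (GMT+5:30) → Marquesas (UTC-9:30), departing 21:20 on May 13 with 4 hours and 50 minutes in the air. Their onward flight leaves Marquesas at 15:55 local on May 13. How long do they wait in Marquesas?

4 hours 45 minutes

Convert departure to UTC: 21:20 − 5:30 = 15:50 UTC on May 13.
Add 4 hours 50 minutes flight time → 20:40 UTC.
Marquesas is UTC−9:30, so local arrival = 20:40 − 9:30 = 11:10 on May 13.
Layover = 15:55 − 11:10 = 4 hours 45 minutes.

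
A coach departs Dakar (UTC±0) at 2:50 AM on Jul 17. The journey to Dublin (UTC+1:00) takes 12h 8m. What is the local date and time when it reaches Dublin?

3:58 PM on Jul 17

Dakar is at UTC+0, so departure is already 2:50 AM UTC on Jul 17.
Add 12 hours 8 minutes travel time → 2:58 PM UTC.
Dublin is UTC+1:00, so local arrival = 2:58 PM + 1:00 = 3:58 PM on Jul 17.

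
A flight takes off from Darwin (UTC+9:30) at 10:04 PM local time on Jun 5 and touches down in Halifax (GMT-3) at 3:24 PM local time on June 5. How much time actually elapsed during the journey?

5 hours 50 minutes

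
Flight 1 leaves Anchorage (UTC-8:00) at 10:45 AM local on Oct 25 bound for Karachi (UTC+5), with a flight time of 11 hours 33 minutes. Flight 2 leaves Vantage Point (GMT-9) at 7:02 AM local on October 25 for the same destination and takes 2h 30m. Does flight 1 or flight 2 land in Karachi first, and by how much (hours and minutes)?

Flight 1 in UTC: 10:45 AM + 8:00 = 6:45 PM on Oct 25.
+11 hours and 33 minutes → arrive 6:18 AM UTC on Oct 26.
Flight 2 in UTC: 7:02 AM + 9:00 = 4:02 PM on Oct 25.
+2 hours and 30 minutes → arrive 6:32 PM UTC on Oct 25.
Flight 2 lands earlier by 11 hours 46 minutes.

the second, by 11 hours 46 minutes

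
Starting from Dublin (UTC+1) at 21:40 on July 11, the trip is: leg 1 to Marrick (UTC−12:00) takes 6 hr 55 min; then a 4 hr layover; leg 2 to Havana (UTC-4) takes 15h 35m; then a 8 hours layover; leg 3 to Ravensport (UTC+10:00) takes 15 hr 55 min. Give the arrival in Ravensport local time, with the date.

Convert departure to UTC: 21:40 − 1:00 = 20:40 UTC on Jul 11.
Add 6 hours and 55 minutes leg 1 → 03:35 UTC (Jul 12).
Add 4 hours layover in Marrick → 07:35 UTC.
Add 15 hours 35 minutes leg 2 → 23:10 UTC.
Add 8 hours layover in Havana → 07:10 UTC (Jul 13).
Add 15 hours and 55 minutes leg 3 → 23:05 UTC.
Ravensport is UTC+10:00, so local arrival = 23:05 + 10:00 = 09:05 on Jul 14.

09:05 on Jul 14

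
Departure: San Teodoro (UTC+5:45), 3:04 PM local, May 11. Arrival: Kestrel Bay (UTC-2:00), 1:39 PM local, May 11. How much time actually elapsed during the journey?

Departure in UTC: 3:04 PM − 5:45 = 9:19 AM on May 11.
Arrival in UTC: 1:39 PM + 2:00 = 3:39 PM on May 11.
Elapsed = 3:39 PM − 9:19 AM = 6 hours 20 minutes.

6 hours 20 minutes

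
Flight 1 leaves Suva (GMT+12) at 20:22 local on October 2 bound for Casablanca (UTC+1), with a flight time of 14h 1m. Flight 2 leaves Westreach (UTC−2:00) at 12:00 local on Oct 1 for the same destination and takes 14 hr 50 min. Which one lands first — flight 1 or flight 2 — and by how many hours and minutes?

the second, by 17 hours 33 minutes

Flight 1 in UTC: 20:22 − 12:00 = 08:22 on Oct 2.
+14 hours 1 minute → arrive 22:23 UTC on Oct 2.
Flight 2 in UTC: 12:00 + 2:00 = 14:00 on Oct 1.
+14 hours 50 minutes → arrive 04:50 UTC on Oct 2.
Flight 2 lands earlier by 17 hours 33 minutes.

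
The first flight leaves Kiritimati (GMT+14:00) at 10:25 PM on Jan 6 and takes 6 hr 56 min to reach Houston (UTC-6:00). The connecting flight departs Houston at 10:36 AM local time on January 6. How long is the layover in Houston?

1 hour 15 minutes

Convert departure to UTC: 10:25 PM − 14:00 = 8:25 AM UTC on Jan 6.
Add 6 hours and 56 minutes flight time → 3:21 PM UTC.
Houston is UTC−6:00, so local arrival = 3:21 PM − 6:00 = 9:21 AM on Jan 6.
Layover = 10:36 AM − 9:21 AM = 1 hour 15 minutes.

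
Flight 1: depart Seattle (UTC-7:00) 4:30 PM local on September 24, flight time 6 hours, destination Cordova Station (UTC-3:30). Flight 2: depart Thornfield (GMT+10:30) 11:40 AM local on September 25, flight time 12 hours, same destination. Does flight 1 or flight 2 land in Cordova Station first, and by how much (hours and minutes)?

the first, by 7 hours 40 minutes

Flight 1 in UTC: 4:30 PM + 7:00 = 11:30 PM on Sep 24.
+6 hours → arrive 5:30 AM UTC on Sep 25.
Flight 2 in UTC: 11:40 AM − 10:30 = 1:10 AM on Sep 25.
+12 hours → arrive 1:10 PM UTC on Sep 25.
Flight 1 lands earlier by 7 hours 40 minutes.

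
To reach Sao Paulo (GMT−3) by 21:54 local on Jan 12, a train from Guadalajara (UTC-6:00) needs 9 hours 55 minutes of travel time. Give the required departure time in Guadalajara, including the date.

Target arrival in UTC: 21:54 + 3:00 = 00:54 on Jan 13.
Subtract 9 hours 55 minutes → departure 14:59 UTC on Jan 12.
Guadalajara is UTC−6:00: 14:59 − 6:00 = 08:59 on Jan 12.

08:59 on January 12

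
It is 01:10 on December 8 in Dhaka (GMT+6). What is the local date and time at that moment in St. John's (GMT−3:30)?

15:40 on December 7

In UTC: 01:10 − 6:00 = 19:10 on Dec 7.
St. John's is UTC−3:30: 19:10 − 3:30 = 15:40 on Dec 7.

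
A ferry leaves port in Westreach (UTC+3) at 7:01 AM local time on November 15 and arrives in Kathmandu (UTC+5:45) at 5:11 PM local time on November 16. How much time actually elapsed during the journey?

Departure in UTC: 7:01 AM − 3:00 = 4:01 AM on Nov 15.
Arrival in UTC: 5:11 PM − 5:45 = 11:26 AM on Nov 16.
Elapsed = 11:26 AM − 4:01 AM (+1 day) = 31 hours 25 minutes.

31 hours 25 minutes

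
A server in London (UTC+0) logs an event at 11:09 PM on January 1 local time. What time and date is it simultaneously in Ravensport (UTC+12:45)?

London is UTC+0 so that is 11:09 PM UTC.
Ravensport is UTC+12:45: 11:09 PM + 12:45 = 11:54 AM on Jan 2.

11:54 AM on January 2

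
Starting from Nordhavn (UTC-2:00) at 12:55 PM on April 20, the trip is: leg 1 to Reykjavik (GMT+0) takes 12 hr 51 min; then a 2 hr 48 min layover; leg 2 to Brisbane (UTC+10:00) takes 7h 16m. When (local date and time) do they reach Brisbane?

11:50 PM on April 21

Convert departure to UTC: 12:55 PM + 2:00 = 2:55 PM UTC on Apr 20.
Add 12 hours 51 minutes leg 1 → 3:46 AM UTC (Apr 21).
Add 2 hours 48 minutes layover in Reykjavik → 6:34 AM UTC.
Add 7 hours 16 minutes leg 2 → 1:50 PM UTC.
Brisbane is UTC+10:00, so local arrival = 1:50 PM + 10:00 = 11:50 PM on Apr 21.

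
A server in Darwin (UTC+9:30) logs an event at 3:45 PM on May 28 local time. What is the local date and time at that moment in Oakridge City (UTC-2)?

Oakridge City is 11:30 behind Darwin.
Shift by the zone difference: 3:45 PM − 11:30 = 4:15 AM on May 28 in Oakridge City.

4:15 AM on May 28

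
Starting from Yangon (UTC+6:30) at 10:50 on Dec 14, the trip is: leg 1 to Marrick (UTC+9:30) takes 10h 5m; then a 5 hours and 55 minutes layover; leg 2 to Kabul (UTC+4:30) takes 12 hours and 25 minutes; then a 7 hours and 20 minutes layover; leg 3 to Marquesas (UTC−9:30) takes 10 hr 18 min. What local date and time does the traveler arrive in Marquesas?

Convert departure to UTC: 10:50 − 6:30 = 04:20 UTC on Dec 14.
Add 10 hours and 5 minutes leg 1 → 14:25 UTC.
Add 5 hours 55 minutes layover in Marrick → 20:20 UTC.
Add 12 hours 25 minutes leg 2 → 08:45 UTC (Dec 15).
Add 7 hours 20 minutes layover in Kabul → 16:05 UTC.
Add 10 hours 18 minutes leg 3 → 02:23 UTC (Dec 16).
Marquesas is UTC−9:30, so local arrival = 02:23 − 9:30 = 16:53 on Dec 15.

16:53 on Dec 15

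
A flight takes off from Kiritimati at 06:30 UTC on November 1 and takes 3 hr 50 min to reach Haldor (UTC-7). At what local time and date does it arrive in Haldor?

03:20 on November 1

Departure is given in UTC: 06:30 on Nov 1.
Add 3 hours and 50 minutes → 10:20 UTC.
Haldor is UTC−7:00: 10:20 − 7:00 = 03:20 on Nov 1.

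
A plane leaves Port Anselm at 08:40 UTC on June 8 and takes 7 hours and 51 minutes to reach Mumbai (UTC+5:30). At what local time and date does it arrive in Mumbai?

Departure is given in UTC: 08:40 on Jun 8.
Add 7 hours 51 minutes → 16:31 UTC.
Mumbai is UTC+5:30: 16:31 + 5:30 = 22:01 on Jun 8.

22:01 on June 8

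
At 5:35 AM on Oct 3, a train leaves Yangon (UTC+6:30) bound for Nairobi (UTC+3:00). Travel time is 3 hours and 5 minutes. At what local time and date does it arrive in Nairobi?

5:10 AM on October 3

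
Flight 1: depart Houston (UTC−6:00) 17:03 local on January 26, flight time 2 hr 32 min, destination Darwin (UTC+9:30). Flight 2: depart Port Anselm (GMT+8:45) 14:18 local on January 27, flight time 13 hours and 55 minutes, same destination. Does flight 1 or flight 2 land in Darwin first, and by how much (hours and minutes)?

Flight 1 in UTC: 17:03 + 6:00 = 23:03 on Jan 26.
+2 hours 32 minutes → arrive 01:35 UTC on Jan 27.
Flight 2 in UTC: 14:18 − 8:45 = 05:33 on Jan 27.
+13 hours 55 minutes → arrive 19:28 UTC on Jan 27.
Flight 1 lands earlier by 17 hours 53 minutes.

the first, by 17 hours 53 minutes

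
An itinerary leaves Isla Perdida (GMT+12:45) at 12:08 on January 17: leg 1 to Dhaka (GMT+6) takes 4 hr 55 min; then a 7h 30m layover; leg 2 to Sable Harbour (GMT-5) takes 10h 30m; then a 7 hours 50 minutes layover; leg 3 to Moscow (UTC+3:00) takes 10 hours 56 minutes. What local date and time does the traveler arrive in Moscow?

Convert departure to UTC: 12:08 − 12:45 = 23:23 UTC on Jan 16.
Add 4 hours 55 minutes leg 1 → 04:18 UTC (Jan 17).
Add 7 hours and 30 minutes layover in Dhaka → 11:48 UTC.
Add 10 hours 30 minutes leg 2 → 22:18 UTC.
Add 7 hours and 50 minutes layover in Sable Harbour → 06:08 UTC (Jan 18).
Add 10 hours and 56 minutes leg 3 → 17:04 UTC.
Moscow is UTC+3:00, so local arrival = 17:04 + 3:00 = 20:04 on Jan 18.

20:04 on January 18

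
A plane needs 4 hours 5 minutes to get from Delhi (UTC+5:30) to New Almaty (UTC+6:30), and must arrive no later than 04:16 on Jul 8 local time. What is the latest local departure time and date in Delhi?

23:11 on Jul 7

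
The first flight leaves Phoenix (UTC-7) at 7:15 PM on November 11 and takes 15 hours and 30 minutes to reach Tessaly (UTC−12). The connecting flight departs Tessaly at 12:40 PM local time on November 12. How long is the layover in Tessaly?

Convert departure to UTC: 7:15 PM + 7:00 = 2:15 AM UTC on Nov 12.
Add 15 hours and 30 minutes flight time → 5:45 PM UTC.
Tessaly is UTC−12:00, so local arrival = 5:45 PM − 12:00 = 5:45 AM on Nov 12.
Layover = 12:40 PM − 5:45 AM = 6 hours 55 minutes.

6 hours 55 minutes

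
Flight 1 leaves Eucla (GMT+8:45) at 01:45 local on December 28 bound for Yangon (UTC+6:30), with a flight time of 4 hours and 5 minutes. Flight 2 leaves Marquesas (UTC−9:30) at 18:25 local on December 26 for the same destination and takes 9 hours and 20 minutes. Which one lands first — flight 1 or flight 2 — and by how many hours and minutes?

Flight 1 in UTC: 01:45 − 8:45 = 17:00 on Dec 27.
+4 hours and 5 minutes → arrive 21:05 UTC on Dec 27.
Flight 2 in UTC: 18:25 + 9:30 = 03:55 on Dec 27.
+9 hours and 20 minutes → arrive 13:15 UTC on Dec 27.
Flight 2 lands earlier by 7 hours 50 minutes.

the second, by 7 hours 50 minutes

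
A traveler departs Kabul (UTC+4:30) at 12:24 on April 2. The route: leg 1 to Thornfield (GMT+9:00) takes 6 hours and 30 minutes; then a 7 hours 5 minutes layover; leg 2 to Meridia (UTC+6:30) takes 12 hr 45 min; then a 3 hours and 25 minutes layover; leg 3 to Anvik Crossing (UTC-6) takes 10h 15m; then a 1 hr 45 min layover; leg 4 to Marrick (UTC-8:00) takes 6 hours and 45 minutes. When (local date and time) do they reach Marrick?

Convert departure to UTC: 12:24 − 4:30 = 07:54 UTC on Apr 2.
Add 6 hours 30 minutes leg 1 → 14:24 UTC.
Add 7 hours and 5 minutes layover in Thornfield → 21:29 UTC.
Add 12 hours and 45 minutes leg 2 → 10:14 UTC (Apr 3).
Add 3 hours and 25 minutes layover in Meridia → 13:39 UTC.
Add 10 hours 15 minutes leg 3 → 23:54 UTC.
Add 1 hour 45 minutes layover in Anvik Crossing → 01:39 UTC (Apr 4).
Add 6 hours 45 minutes leg 4 → 08:24 UTC.
Marrick is UTC−8:00, so local arrival = 08:24 − 8:00 = 00:24 on Apr 4.

00:24 on Apr 4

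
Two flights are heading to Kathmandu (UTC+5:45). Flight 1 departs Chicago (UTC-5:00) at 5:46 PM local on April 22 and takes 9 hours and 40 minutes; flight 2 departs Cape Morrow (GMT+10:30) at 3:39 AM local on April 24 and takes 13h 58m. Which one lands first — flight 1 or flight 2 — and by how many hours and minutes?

the first, by 22 hours 41 minutes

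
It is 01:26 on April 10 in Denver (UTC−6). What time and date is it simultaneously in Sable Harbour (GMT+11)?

18:26 on Apr 10

In UTC: 01:26 + 6:00 = 07:26 on Apr 10.
Sable Harbour is UTC+11:00: 07:26 + 11:00 = 18:26 on Apr 10.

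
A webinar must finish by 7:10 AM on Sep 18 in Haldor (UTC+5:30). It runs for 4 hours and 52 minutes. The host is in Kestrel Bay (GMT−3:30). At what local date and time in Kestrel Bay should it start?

Target end time in UTC: 7:10 AM − 5:30 = 1:40 AM on Sep 18.
Subtract 4 hours 52 minutes → start 8:48 PM UTC on Sep 17.
Kestrel Bay is UTC−3:30: 8:48 PM − 3:30 = 5:18 PM on Sep 17.

5:18 PM on September 17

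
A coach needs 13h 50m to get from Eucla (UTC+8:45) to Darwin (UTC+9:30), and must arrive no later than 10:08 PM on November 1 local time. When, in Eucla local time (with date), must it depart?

Target arrival in UTC: 10:08 PM − 9:30 = 12:38 PM on Nov 1.
Subtract 13 hours 50 minutes → departure 10:48 PM UTC on Oct 31.
Eucla is UTC+8:45: 10:48 PM + 8:45 = 7:33 AM on Nov 1.

7:33 AM on Nov 1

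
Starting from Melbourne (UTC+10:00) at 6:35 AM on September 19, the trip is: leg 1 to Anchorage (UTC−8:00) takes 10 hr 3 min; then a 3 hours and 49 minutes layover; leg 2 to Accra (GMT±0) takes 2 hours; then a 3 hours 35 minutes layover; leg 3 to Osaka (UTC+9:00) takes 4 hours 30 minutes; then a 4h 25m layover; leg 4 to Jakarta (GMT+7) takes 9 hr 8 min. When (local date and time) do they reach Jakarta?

5:05 PM on September 20

Convert departure to UTC: 6:35 AM − 10:00 = 8:35 PM UTC on Sep 18.
Add 10 hours 3 minutes leg 1 → 6:38 AM UTC (Sep 19).
Add 3 hours and 49 minutes layover in Anchorage → 10:27 AM UTC.
Add 2 hours leg 2 → 12:27 PM UTC.
Add 3 hours 35 minutes layover in Accra → 4:02 PM UTC.
Add 4 hours 30 minutes leg 3 → 8:32 PM UTC.
Add 4 hours 25 minutes layover in Osaka → 12:57 AM UTC (Sep 20).
Add 9 hours and 8 minutes leg 4 → 10:05 AM UTC.
Jakarta is UTC+7:00, so local arrival = 10:05 AM + 7:00 = 5:05 PM on Sep 20.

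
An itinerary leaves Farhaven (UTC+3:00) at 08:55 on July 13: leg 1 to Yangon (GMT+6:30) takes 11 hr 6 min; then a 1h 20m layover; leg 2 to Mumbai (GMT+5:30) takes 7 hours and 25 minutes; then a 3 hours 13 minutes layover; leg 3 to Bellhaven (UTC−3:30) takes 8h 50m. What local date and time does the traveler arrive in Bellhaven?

Convert departure to UTC: 08:55 − 3:00 = 05:55 UTC on Jul 13.
Add 11 hours and 6 minutes leg 1 → 17:01 UTC.
Add 1 hour and 20 minutes layover in Yangon → 18:21 UTC.
Add 7 hours and 25 minutes leg 2 → 01:46 UTC (Jul 14).
Add 3 hours and 13 minutes layover in Mumbai → 04:59 UTC.
Add 8 hours and 50 minutes leg 3 → 13:49 UTC.
Bellhaven is UTC−3:30, so local arrival = 13:49 − 3:30 = 10:19 on Jul 14.

10:19 on July 14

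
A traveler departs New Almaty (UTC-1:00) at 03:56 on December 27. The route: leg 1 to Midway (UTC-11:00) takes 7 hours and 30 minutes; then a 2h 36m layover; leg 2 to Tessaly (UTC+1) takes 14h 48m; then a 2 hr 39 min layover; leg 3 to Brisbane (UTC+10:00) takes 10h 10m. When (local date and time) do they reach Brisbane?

04:39 on December 29

Convert departure to UTC: 03:56 + 1:00 = 04:56 UTC on Dec 27.
Add 7 hours 30 minutes leg 1 → 12:26 UTC.
Add 2 hours 36 minutes layover in Midway → 15:02 UTC.
Add 14 hours 48 minutes leg 2 → 05:50 UTC (Dec 28).
Add 2 hours 39 minutes layover in Tessaly → 08:29 UTC.
Add 10 hours 10 minutes leg 3 → 18:39 UTC.
Brisbane is UTC+10:00, so local arrival = 18:39 + 10:00 = 04:39 on Dec 29.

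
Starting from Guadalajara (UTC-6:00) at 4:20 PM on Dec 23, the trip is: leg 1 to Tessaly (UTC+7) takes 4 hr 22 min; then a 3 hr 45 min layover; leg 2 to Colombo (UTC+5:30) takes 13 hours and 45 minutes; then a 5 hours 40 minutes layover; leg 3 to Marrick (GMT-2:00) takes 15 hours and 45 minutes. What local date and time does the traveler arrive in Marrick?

3:37 PM on Dec 25

Convert departure to UTC: 4:20 PM + 6:00 = 10:20 PM UTC on Dec 23.
Add 4 hours and 22 minutes leg 1 → 2:42 AM UTC (Dec 24).
Add 3 hours 45 minutes layover in Tessaly → 6:27 AM UTC.
Add 13 hours 45 minutes leg 2 → 8:12 PM UTC.
Add 5 hours and 40 minutes layover in Colombo → 1:52 AM UTC (Dec 25).
Add 15 hours and 45 minutes leg 3 → 5:37 PM UTC.
Marrick is UTC−2:00, so local arrival = 5:37 PM − 2:00 = 3:37 PM on Dec 25.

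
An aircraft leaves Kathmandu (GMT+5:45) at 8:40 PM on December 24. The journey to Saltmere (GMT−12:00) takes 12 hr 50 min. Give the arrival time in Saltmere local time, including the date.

3:45 PM on December 24

Convert departure to UTC: 8:40 PM − 5:45 = 2:55 PM UTC on Dec 24.
Add 12 hours 50 minutes travel time → 3:45 AM UTC (Dec 25).
Saltmere is UTC−12:00, so local arrival = 3:45 AM − 12:00 = 3:45 PM on Dec 24.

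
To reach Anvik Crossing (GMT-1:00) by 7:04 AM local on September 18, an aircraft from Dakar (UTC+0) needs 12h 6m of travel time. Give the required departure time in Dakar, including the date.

Target arrival in UTC: 7:04 AM + 1:00 = 8:04 AM on Sep 18.
Subtract 12 hours and 6 minutes → departure 7:58 PM UTC on Sep 17.
Dakar is UTC+0, so departure is 7:58 PM on Sep 17.

7:58 PM on September 17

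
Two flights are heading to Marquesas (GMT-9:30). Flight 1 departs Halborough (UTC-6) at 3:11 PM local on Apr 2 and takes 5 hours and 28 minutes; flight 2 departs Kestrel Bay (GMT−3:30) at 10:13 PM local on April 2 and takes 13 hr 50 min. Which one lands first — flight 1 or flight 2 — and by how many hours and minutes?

the first, by 12 hours 54 minutes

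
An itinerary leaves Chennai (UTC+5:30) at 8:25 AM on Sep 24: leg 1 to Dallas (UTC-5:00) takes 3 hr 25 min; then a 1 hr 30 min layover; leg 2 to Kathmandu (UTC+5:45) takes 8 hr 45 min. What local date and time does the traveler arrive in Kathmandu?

Convert departure to UTC: 8:25 AM − 5:30 = 2:55 AM UTC on Sep 24.
Add 3 hours 25 minutes leg 1 → 6:20 AM UTC.
Add 1 hour 30 minutes layover in Dallas → 7:50 AM UTC.
Add 8 hours and 45 minutes leg 2 → 4:35 PM UTC.
Kathmandu is UTC+5:45, so local arrival = 4:35 PM + 5:45 = 10:20 PM on Sep 24.

10:20 PM on September 24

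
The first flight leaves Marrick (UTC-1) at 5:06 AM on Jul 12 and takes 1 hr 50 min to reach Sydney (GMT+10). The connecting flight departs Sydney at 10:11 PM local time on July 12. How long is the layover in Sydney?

4 hours 15 minutes

Convert departure to UTC: 5:06 AM + 1:00 = 6:06 AM UTC on Jul 12.
Add 1 hour 50 minutes flight time → 7:56 AM UTC.
Sydney is UTC+10:00, so local arrival = 7:56 AM + 10:00 = 5:56 PM on Jul 12.
Layover = 10:11 PM − 5:56 PM = 4 hours 15 minutes.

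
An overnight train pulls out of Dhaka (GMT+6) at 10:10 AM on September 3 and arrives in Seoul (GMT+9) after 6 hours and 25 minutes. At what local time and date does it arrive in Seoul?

7:35 PM on September 3

Convert departure to UTC: 10:10 AM − 6:00 = 4:10 AM UTC on Sep 3.
Add 6 hours and 25 minutes travel time → 10:35 AM UTC.
Seoul is UTC+9:00, so local arrival = 10:35 AM + 9:00 = 7:35 PM on Sep 3.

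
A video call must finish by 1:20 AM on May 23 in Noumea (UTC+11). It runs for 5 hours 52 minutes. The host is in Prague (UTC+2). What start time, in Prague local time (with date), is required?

Target end time in UTC: 1:20 AM − 11:00 = 2:20 PM on May 22.
Subtract 5 hours 52 minutes → start 8:28 AM UTC on May 22.
Prague is UTC+2:00: 8:28 AM + 2:00 = 10:28 AM on May 22.

10:28 AM on May 22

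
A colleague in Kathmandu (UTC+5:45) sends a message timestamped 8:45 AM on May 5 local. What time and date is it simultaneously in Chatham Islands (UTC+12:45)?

3:45 PM on May 5

In UTC: 8:45 AM − 5:45 = 3:00 AM on May 5.
Chatham Islands is UTC+12:45: 3:00 AM + 12:45 = 3:45 PM on May 5.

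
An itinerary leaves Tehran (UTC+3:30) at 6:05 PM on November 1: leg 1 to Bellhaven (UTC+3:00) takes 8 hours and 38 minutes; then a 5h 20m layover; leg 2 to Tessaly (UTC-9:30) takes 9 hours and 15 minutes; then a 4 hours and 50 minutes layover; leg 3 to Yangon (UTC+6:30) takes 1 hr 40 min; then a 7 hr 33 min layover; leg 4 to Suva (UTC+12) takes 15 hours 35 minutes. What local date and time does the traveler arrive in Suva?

7:26 AM on November 4

Convert departure to UTC: 6:05 PM − 3:30 = 2:35 PM UTC on Nov 1.
Add 8 hours 38 minutes leg 1 → 11:13 PM UTC.
Add 5 hours and 20 minutes layover in Bellhaven → 4:33 AM UTC (Nov 2).
Add 9 hours 15 minutes leg 2 → 1:48 PM UTC.
Add 4 hours 50 minutes layover in Tessaly → 6:38 PM UTC.
Add 1 hour 40 minutes leg 3 → 8:18 PM UTC.
Add 7 hours 33 minutes layover in Yangon → 3:51 AM UTC (Nov 3).
Add 15 hours 35 minutes leg 4 → 7:26 PM UTC.
Suva is UTC+12:00, so local arrival = 7:26 PM + 12:00 = 7:26 AM on Nov 4.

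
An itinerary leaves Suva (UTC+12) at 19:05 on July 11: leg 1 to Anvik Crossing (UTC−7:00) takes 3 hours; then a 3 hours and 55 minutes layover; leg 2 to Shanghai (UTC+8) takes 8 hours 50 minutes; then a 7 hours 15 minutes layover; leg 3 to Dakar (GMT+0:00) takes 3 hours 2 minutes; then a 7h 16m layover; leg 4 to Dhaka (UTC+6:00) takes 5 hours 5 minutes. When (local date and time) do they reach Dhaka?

Convert departure to UTC: 19:05 − 12:00 = 07:05 UTC on Jul 11.
Add 3 hours leg 1 → 10:05 UTC.
Add 3 hours 55 minutes layover in Anvik Crossing → 14:00 UTC.
Add 8 hours 50 minutes leg 2 → 22:50 UTC.
Add 7 hours and 15 minutes layover in Shanghai → 06:05 UTC (Jul 12).
Add 3 hours and 2 minutes leg 3 → 09:07 UTC.
Add 7 hours and 16 minutes layover in Dakar → 16:23 UTC.
Add 5 hours 5 minutes leg 4 → 21:28 UTC.
Dhaka is UTC+6:00, so local arrival = 21:28 + 6:00 = 03:28 on Jul 13.

03:28 on July 13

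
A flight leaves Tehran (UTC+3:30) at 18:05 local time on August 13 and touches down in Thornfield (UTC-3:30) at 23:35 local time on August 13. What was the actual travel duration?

12 hours 30 minutes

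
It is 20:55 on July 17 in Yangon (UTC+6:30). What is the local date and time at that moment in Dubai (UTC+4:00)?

In UTC: 20:55 − 6:30 = 14:25 on Jul 17.
Dubai is UTC+4:00: 14:25 + 4:00 = 18:25 on Jul 17.

18:25 on Jul 17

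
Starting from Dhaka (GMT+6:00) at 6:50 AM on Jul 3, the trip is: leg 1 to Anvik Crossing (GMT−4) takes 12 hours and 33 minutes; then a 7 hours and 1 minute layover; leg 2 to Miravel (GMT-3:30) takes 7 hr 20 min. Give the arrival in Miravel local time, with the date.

Convert departure to UTC: 6:50 AM − 6:00 = 12:50 AM UTC on Jul 3.
Add 12 hours and 33 minutes leg 1 → 1:23 PM UTC.
Add 7 hours 1 minute layover in Anvik Crossing → 8:24 PM UTC.
Add 7 hours 20 minutes leg 2 → 3:44 AM UTC (Jul 4).
Miravel is UTC−3:30, so local arrival = 3:44 AM − 3:30 = 12:14 AM on Jul 4.

12:14 AM on Jul 4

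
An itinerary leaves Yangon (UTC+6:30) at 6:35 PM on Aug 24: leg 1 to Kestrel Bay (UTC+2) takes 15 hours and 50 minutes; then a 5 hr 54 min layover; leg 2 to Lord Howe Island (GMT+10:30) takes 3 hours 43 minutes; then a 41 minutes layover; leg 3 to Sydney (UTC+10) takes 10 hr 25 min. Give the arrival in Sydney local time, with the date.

10:38 AM on Aug 26

Convert departure to UTC: 6:35 PM − 6:30 = 12:05 PM UTC on Aug 24.
Add 15 hours and 50 minutes leg 1 → 3:55 AM UTC (Aug 25).
Add 5 hours 54 minutes layover in Kestrel Bay → 9:49 AM UTC.
Add 3 hours 43 minutes leg 2 → 1:32 PM UTC.
Add 41 minutes layover in Lord Howe Island → 2:13 PM UTC.
Add 10 hours and 25 minutes leg 3 → 12:38 AM UTC (Aug 26).
Sydney is UTC+10:00, so local arrival = 12:38 AM + 10:00 = 10:38 AM on Aug 26.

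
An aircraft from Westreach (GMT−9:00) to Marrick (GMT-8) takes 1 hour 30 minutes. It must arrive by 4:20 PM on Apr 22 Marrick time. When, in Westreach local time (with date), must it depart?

Target arrival in UTC: 4:20 PM + 8:00 = 12:20 AM on Apr 23.
Subtract 1 hour and 30 minutes → departure 10:50 PM UTC on Apr 22.
Westreach is UTC−9:00: 10:50 PM − 9:00 = 1:50 PM on Apr 22.

1:50 PM on April 22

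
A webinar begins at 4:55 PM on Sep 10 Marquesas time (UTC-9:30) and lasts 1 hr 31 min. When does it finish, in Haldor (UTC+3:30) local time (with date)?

7:26 AM on Sep 11

Haldor is 13:00 ahead of Marquesas.
After 1 hour and 31 minutes it is 6:26 PM in Marquesas.
Shift by the zone difference: 6:26 PM + 13:00 = 7:26 AM on Sep 11 in Haldor.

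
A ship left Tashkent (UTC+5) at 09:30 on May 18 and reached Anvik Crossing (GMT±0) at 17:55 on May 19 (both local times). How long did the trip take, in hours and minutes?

Departure in UTC: 09:30 − 5:00 = 04:30 on May 18.
Arrival is already UTC: 17:55 on May 19.
Elapsed = 17:55 − 04:30 (+1 day) = 37 hours 25 minutes.

37 hours 25 minutes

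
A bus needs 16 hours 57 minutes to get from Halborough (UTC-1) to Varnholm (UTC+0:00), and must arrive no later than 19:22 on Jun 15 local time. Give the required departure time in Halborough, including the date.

Target arrival is already UTC: 19:22 on Jun 15.
Subtract 16 hours and 57 minutes → departure 02:25 UTC on Jun 15.
Halborough is UTC−1:00: 02:25 − 1:00 = 01:25 on Jun 15.

01:25 on June 15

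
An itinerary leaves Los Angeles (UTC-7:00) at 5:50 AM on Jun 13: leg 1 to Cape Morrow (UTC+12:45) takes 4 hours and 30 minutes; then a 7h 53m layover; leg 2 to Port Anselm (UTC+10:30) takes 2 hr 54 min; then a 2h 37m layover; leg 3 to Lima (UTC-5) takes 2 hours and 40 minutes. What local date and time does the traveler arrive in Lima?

Convert departure to UTC: 5:50 AM + 7:00 = 12:50 PM UTC on Jun 13.
Add 4 hours and 30 minutes leg 1 → 5:20 PM UTC.
Add 7 hours 53 minutes layover in Cape Morrow → 1:13 AM UTC (Jun 14).
Add 2 hours 54 minutes leg 2 → 4:07 AM UTC.
Add 2 hours 37 minutes layover in Port Anselm → 6:44 AM UTC.
Add 2 hours and 40 minutes leg 3 → 9:24 AM UTC.
Lima is UTC−5:00, so local arrival = 9:24 AM − 5:00 = 4:24 AM on Jun 14.

4:24 AM on June 14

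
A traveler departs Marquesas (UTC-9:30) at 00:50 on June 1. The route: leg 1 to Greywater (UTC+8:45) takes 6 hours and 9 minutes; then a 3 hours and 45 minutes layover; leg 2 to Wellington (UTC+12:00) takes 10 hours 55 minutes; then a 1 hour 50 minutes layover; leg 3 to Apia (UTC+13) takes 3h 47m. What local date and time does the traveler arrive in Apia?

Convert departure to UTC: 00:50 + 9:30 = 10:20 UTC on Jun 1.
Add 6 hours and 9 minutes leg 1 → 16:29 UTC.
Add 3 hours 45 minutes layover in Greywater → 20:14 UTC.
Add 10 hours and 55 minutes leg 2 → 07:09 UTC (Jun 2).
Add 1 hour 50 minutes layover in Wellington → 08:59 UTC.
Add 3 hours 47 minutes leg 3 → 12:46 UTC.
Apia is UTC+13:00, so local arrival = 12:46 + 13:00 = 01:46 on Jun 3.

01:46 on Jun 3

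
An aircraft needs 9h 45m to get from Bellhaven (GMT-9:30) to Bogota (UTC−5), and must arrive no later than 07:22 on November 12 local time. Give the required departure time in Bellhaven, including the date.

Target arrival in UTC: 07:22 + 5:00 = 12:22 on Nov 12.
Subtract 9 hours 45 minutes → departure 02:37 UTC on Nov 12.
Bellhaven is UTC−9:30: 02:37 − 9:30 = 17:07 on Nov 11.

17:07 on November 11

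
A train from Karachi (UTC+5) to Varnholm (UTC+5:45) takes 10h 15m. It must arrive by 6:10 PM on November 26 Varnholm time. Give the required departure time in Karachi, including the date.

Target arrival in UTC: 6:10 PM − 5:45 = 12:25 PM on Nov 26.
Subtract 10 hours and 15 minutes → departure 2:10 AM UTC on Nov 26.
Karachi is UTC+5:00: 2:10 AM + 5:00 = 7:10 AM on Nov 26.

7:10 AM on November 26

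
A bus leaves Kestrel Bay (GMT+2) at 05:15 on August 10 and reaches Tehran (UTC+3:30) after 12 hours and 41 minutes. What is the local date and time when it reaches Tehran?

19:26 on Aug 10

Tehran is 1:30 ahead of Kestrel Bay.
After 12 hours 41 minutes it is 17:56 in Kestrel Bay.
Shift by the zone difference: 17:56 + 1:30 = 19:26 on Aug 10 in Tehran.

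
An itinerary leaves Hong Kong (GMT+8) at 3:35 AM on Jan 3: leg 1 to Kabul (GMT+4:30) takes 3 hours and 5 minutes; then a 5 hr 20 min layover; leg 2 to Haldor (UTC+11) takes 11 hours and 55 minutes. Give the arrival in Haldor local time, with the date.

2:55 AM on January 4

Convert departure to UTC: 3:35 AM − 8:00 = 7:35 PM UTC on Jan 2.
Add 3 hours and 5 minutes leg 1 → 10:40 PM UTC.
Add 5 hours and 20 minutes layover in Kabul → 4:00 AM UTC (Jan 3).
Add 11 hours and 55 minutes leg 2 → 3:55 PM UTC.
Haldor is UTC+11:00, so local arrival = 3:55 PM + 11:00 = 2:55 AM on Jan 4.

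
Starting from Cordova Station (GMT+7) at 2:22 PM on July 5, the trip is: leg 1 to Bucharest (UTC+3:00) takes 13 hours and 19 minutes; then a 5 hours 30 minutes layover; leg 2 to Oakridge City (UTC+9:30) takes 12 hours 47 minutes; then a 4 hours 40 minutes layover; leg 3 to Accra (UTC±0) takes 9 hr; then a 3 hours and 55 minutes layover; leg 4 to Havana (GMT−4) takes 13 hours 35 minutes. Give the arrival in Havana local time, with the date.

Convert departure to UTC: 2:22 PM − 7:00 = 7:22 AM UTC on Jul 5.
Add 13 hours and 19 minutes leg 1 → 8:41 PM UTC.
Add 5 hours and 30 minutes layover in Bucharest → 2:11 AM UTC (Jul 6).
Add 12 hours 47 minutes leg 2 → 2:58 PM UTC.
Add 4 hours 40 minutes layover in Oakridge City → 7:38 PM UTC.
Add 9 hours leg 3 → 4:38 AM UTC (Jul 7).
Add 3 hours and 55 minutes layover in Accra → 8:33 AM UTC.
Add 13 hours 35 minutes leg 4 → 10:08 PM UTC.
Havana is UTC−4:00, so local arrival = 10:08 PM − 4:00 = 6:08 PM on Jul 7.

6:08 PM on July 7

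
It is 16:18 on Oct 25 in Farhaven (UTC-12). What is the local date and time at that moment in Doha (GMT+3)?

07:18 on October 26

In UTC: 16:18 + 12:00 = 04:18 on Oct 26.
Doha is UTC+3:00: 04:18 + 3:00 = 07:18 on Oct 26.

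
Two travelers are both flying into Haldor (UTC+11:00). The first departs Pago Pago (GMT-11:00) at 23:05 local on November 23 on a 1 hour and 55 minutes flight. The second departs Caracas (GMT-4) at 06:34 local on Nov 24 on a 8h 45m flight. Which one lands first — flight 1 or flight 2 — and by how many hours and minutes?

the first, by 7 hours 19 minutes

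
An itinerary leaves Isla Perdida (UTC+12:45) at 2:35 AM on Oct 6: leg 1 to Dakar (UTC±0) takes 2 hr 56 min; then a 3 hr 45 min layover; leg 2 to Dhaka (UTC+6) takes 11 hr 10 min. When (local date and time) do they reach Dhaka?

Convert departure to UTC: 2:35 AM − 12:45 = 1:50 PM UTC on Oct 5.
Add 2 hours 56 minutes leg 1 → 4:46 PM UTC.
Add 3 hours and 45 minutes layover in Dakar → 8:31 PM UTC.
Add 11 hours 10 minutes leg 2 → 7:41 AM UTC (Oct 6).
Dhaka is UTC+6:00, so local arrival = 7:41 AM + 6:00 = 1:41 PM on Oct 6.

1:41 PM on October 6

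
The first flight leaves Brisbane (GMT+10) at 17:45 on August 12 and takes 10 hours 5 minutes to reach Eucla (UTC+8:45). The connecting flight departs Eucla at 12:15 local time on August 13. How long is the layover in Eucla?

9 hours 40 minutes

Convert departure to UTC: 17:45 − 10:00 = 07:45 UTC on Aug 12.
Add 10 hours 5 minutes flight time → 17:50 UTC.
Eucla is UTC+8:45, so local arrival = 17:50 + 8:45 = 02:35 on Aug 13.
Layover = 12:15 − 02:35 = 9 hours 40 minutes.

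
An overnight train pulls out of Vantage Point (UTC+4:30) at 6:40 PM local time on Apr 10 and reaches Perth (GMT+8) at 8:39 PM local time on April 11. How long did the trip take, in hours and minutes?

22 hours 29 minutes

Perth is 3:30 ahead of Vantage Point.
Clock-face elapsed time (ignoring zones) is 25 hours 59 minutes.
Actual elapsed = 25 hours 59 minutes − 3:30 = 22 hours 29 minutes.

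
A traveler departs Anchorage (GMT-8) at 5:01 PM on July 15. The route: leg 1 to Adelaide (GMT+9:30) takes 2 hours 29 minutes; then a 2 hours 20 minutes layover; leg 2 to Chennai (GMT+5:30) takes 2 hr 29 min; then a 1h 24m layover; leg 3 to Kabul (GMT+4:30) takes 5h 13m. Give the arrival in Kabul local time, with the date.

7:26 PM on Jul 16

Convert departure to UTC: 5:01 PM + 8:00 = 1:01 AM UTC on Jul 16.
Add 2 hours and 29 minutes leg 1 → 3:30 AM UTC.
Add 2 hours and 20 minutes layover in Adelaide → 5:50 AM UTC.
Add 2 hours and 29 minutes leg 2 → 8:19 AM UTC.
Add 1 hour and 24 minutes layover in Chennai → 9:43 AM UTC.
Add 5 hours 13 minutes leg 3 → 2:56 PM UTC.
Kabul is UTC+4:30, so local arrival = 2:56 PM + 4:30 = 7:26 PM on Jul 16.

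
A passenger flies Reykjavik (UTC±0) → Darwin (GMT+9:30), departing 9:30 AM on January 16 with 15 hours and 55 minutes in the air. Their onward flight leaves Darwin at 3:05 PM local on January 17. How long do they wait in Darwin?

4 hours 10 minutes

Reykjavik is at UTC+0, so departure is already 9:30 AM UTC on Jan 16.
Add 15 hours and 55 minutes flight time → 1:25 AM UTC (Jan 17).
Darwin is UTC+9:30, so local arrival = 1:25 AM + 9:30 = 10:55 AM on Jan 17.
Layover = 3:05 PM − 10:55 AM = 4 hours 10 minutes.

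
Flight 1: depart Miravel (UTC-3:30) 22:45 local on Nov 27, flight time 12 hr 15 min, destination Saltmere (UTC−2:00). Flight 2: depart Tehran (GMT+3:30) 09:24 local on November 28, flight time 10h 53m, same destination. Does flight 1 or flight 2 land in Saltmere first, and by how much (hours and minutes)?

Flight 1 in UTC: 22:45 + 3:30 = 02:15 on Nov 28.
+12 hours and 15 minutes → arrive 14:30 UTC on Nov 28.
Flight 2 in UTC: 09:24 − 3:30 = 05:54 on Nov 28.
+10 hours and 53 minutes → arrive 16:47 UTC on Nov 28.
Flight 1 lands earlier by 2 hours 17 minutes.

the first, by 2 hours 17 minutes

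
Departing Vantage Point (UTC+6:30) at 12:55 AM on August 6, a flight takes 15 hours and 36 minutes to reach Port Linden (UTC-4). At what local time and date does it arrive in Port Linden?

6:01 AM on Aug 6

Port Linden is 10:30 behind Vantage Point.
After 15 hours 36 minutes it is 4:31 PM in Vantage Point.
Shift by the zone difference: 4:31 PM − 10:30 = 6:01 AM on Aug 6 in Port Linden.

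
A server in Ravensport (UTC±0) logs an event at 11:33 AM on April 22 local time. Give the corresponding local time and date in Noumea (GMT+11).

10:33 PM on Apr 22

Ravensport is UTC+0 so that is 11:33 AM UTC.
Noumea is UTC+11:00: 11:33 AM + 11:00 = 10:33 PM on Apr 22.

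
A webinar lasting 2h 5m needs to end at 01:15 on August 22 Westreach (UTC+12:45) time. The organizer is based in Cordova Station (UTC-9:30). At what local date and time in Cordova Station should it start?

Target end time in UTC: 01:15 − 12:45 = 12:30 on Aug 21.
Subtract 2 hours and 5 minutes → start 10:25 UTC on Aug 21.
Cordova Station is UTC−9:30: 10:25 − 9:30 = 00:55 on Aug 21.

00:55 on Aug 21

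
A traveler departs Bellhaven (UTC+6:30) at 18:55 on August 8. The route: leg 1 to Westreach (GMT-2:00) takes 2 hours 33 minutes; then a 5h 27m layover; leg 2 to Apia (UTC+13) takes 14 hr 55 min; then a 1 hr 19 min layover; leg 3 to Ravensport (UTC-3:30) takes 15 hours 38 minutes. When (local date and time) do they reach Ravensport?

00:47 on August 10

Convert departure to UTC: 18:55 − 6:30 = 12:25 UTC on Aug 8.
Add 2 hours and 33 minutes leg 1 → 14:58 UTC.
Add 5 hours and 27 minutes layover in Westreach → 20:25 UTC.
Add 14 hours 55 minutes leg 2 → 11:20 UTC (Aug 9).
Add 1 hour 19 minutes layover in Apia → 12:39 UTC.
Add 15 hours 38 minutes leg 3 → 04:17 UTC (Aug 10).
Ravensport is UTC−3:30, so local arrival = 04:17 − 3:30 = 00:47 on Aug 10.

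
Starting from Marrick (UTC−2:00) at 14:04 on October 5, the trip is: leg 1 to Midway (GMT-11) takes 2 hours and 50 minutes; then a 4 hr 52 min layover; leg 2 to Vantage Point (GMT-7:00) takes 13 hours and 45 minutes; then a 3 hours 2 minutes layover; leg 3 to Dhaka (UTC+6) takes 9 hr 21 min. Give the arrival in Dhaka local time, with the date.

Convert departure to UTC: 14:04 + 2:00 = 16:04 UTC on Oct 5.
Add 2 hours and 50 minutes leg 1 → 18:54 UTC.
Add 4 hours and 52 minutes layover in Midway → 23:46 UTC.
Add 13 hours and 45 minutes leg 2 → 13:31 UTC (Oct 6).
Add 3 hours and 2 minutes layover in Vantage Point → 16:33 UTC.
Add 9 hours and 21 minutes leg 3 → 01:54 UTC (Oct 7).
Dhaka is UTC+6:00, so local arrival = 01:54 + 6:00 = 07:54 on Oct 7.

07:54 on Oct 7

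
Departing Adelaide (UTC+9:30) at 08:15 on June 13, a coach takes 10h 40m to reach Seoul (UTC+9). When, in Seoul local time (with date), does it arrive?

Convert departure to UTC: 08:15 − 9:30 = 22:45 UTC on Jun 12.
Add 10 hours and 40 minutes travel time → 09:25 UTC (Jun 13).
Seoul is UTC+9:00, so local arrival = 09:25 + 9:00 = 18:25 on Jun 13.

18:25 on June 13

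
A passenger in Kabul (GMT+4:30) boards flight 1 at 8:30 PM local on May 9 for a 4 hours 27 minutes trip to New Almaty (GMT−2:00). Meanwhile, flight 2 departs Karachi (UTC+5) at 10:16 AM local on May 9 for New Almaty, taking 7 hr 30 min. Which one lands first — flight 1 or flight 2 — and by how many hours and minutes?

Flight 1 in UTC: 8:30 PM − 4:30 = 4:00 PM on May 9.
+4 hours and 27 minutes → arrive 8:27 PM UTC on May 9.
Flight 2 in UTC: 10:16 AM − 5:00 = 5:16 AM on May 9.
+7 hours and 30 minutes → arrive 12:46 PM UTC on May 9.
Flight 2 lands earlier by 7 hours 41 minutes.

the second, by 7 hours 41 minutes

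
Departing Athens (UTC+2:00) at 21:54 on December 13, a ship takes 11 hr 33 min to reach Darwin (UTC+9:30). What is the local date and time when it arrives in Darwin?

Convert departure to UTC: 21:54 − 2:00 = 19:54 UTC on Dec 13.
Add 11 hours 33 minutes travel time → 07:27 UTC (Dec 14).
Darwin is UTC+9:30, so local arrival = 07:27 + 9:30 = 16:57 on Dec 14.

16:57 on December 14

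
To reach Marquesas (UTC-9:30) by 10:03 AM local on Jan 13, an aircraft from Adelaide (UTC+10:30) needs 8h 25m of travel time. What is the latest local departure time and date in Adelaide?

Target arrival in UTC: 10:03 AM + 9:30 = 7:33 PM on Jan 13.
Subtract 8 hours and 25 minutes → departure 11:08 AM UTC on Jan 13.
Adelaide is UTC+10:30: 11:08 AM + 10:30 = 9:38 PM on Jan 13.

9:38 PM on Jan 13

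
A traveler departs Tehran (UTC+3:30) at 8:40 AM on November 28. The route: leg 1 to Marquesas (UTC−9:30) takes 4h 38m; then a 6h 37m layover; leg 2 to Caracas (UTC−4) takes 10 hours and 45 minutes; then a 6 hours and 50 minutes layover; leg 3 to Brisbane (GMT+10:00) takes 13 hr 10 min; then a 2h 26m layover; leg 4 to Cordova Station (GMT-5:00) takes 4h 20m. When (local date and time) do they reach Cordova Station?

Convert departure to UTC: 8:40 AM − 3:30 = 5:10 AM UTC on Nov 28.
Add 4 hours and 38 minutes leg 1 → 9:48 AM UTC.
Add 6 hours and 37 minutes layover in Marquesas → 4:25 PM UTC.
Add 10 hours and 45 minutes leg 2 → 3:10 AM UTC (Nov 29).
Add 6 hours 50 minutes layover in Caracas → 10:00 AM UTC.
Add 13 hours and 10 minutes leg 3 → 11:10 PM UTC.
Add 2 hours 26 minutes layover in Brisbane → 1:36 AM UTC (Nov 30).
Add 4 hours 20 minutes leg 4 → 5:56 AM UTC.
Cordova Station is UTC−5:00, so local arrival = 5:56 AM − 5:00 = 12:56 AM on Nov 30.

12:56 AM on Nov 30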